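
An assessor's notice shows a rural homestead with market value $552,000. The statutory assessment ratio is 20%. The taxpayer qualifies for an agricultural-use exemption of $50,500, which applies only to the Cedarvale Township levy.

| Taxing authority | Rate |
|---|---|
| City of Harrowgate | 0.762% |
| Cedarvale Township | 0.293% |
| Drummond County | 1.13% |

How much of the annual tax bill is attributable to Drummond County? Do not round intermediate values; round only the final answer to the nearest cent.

$1,247.52

Assessed value = $552,000 × 0.2 = $110,400
Drummond County taxable value = $110,400 (exemption does not apply)
Drummond County levy = $110,400 × 0.0113 = $1,247.52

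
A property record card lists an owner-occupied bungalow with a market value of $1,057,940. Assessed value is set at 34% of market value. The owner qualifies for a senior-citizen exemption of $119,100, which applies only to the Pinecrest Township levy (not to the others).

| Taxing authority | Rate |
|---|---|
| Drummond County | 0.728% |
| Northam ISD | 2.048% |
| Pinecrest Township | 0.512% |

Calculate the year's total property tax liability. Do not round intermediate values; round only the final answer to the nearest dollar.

$11,217

Assessed value = $1,057,940 × 0.34 = $359,699.6
Drummond County: $359,699.6 × 0.00728 = $2,618.613088
Northam ISD: $359,699.6 × 0.02048 = $7,366.647808
Pinecrest Township: ($359,699.6 − $119,100) × 0.00512 = $240,599.6 × 0.00512 = $1,231.869952
Total = $11,217.130848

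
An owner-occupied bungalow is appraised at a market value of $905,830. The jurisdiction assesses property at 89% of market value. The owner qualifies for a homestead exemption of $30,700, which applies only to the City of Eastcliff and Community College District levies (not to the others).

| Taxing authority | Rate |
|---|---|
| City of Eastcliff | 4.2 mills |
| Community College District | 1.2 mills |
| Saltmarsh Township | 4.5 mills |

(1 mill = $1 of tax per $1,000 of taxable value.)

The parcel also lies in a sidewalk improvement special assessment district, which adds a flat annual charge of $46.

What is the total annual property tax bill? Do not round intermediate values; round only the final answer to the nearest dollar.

$7,861

Assessed value = $905,830 × 0.89 = $806,188.7
City of Eastcliff: ($806,188.7 − $30,700) × 0.0042 = $775,488.7 × 0.0042 = $3,257.05254
Community College District: ($806,188.7 − $30,700) × 0.0012 = $775,488.7 × 0.0012 = $930.58644
Saltmarsh Township: $806,188.7 × 0.0045 = $3,627.84915
Levies subtotal = $7,815.48813
Total = $7,815.48813 + $46 = $7,861.48813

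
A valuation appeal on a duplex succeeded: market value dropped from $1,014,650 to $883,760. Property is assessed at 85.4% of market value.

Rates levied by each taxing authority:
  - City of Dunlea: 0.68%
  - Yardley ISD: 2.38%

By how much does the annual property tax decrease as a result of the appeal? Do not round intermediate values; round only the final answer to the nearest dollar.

Old assessed value = $1,014,650 × 0.854 = $866,511.1
New assessed value = $883,760 × 0.854 = $754,731.04
Combined rate = 0.0068 + 0.0238 = 0.0306
Old tax = $866,511.1 × 0.0306 = $26,515.23966
New tax = $754,731.04 × 0.0306 = $23,094.769824
Reduction = $26,515.23966 − $23,094.769824 = $3,420.469836

$3,420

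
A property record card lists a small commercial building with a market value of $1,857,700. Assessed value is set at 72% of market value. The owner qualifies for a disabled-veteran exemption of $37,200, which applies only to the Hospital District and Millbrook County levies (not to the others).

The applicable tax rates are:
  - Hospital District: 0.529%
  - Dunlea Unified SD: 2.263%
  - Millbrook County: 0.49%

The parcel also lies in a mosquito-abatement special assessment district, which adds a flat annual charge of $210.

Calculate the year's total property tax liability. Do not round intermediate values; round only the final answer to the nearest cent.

$43,729.13

Assessed value = $1,857,700 × 0.72 = $1,337,544
Hospital District: ($1,337,544 − $37,200) × 0.00529 = $1,300,344 × 0.00529 = $6,878.81976
Dunlea Unified SD: $1,337,544 × 0.02263 = $30,268.62072
Millbrook County: ($1,337,544 − $37,200) × 0.0049 = $1,300,344 × 0.0049 = $6,371.6856
Levies subtotal = $43,519.12608
Total = $43,519.12608 + $210 = $43,729.12608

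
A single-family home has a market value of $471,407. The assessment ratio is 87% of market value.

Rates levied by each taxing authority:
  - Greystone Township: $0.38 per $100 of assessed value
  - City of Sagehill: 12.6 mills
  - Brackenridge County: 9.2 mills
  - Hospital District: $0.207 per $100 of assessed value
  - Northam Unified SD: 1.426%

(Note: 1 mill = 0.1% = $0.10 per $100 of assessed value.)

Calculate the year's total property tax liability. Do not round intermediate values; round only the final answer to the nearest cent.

$17,196.50

Assessed value = $471,407 × 0.87 = $410,124.09
Greystone Township: $410,124.09 × 0.0038 = $1,558.471542
City of Sagehill: $410,124.09 × 0.0126 = $5,167.563534
Brackenridge County: $410,124.09 × 0.0092 = $3,773.141628
Hospital District: $410,124.09 × 0.00207 = $848.9568663
Northam Unified SD: $410,124.09 × 0.01426 = $5,848.3695234
Total = $17,196.5030937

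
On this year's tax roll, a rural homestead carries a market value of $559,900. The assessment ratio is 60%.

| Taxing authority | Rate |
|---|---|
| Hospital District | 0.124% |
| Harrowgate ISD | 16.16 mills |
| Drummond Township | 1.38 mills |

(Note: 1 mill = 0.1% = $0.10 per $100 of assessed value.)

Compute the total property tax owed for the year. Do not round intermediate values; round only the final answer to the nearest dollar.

Assessed value = $559,900 × 0.6 = $335,940
Hospital District: $335,940 × 0.00124 = $416.5656
Harrowgate ISD: $335,940 × 0.01616 = $5,428.7904
Drummond Township: $335,940 × 0.00138 = $463.5972
Total = $6,308.9532

$6,309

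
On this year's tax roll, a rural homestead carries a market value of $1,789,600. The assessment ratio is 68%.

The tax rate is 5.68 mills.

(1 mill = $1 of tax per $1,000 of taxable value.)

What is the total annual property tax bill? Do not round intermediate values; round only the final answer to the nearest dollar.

Assessed value = $1,789,600 × 0.68 = $1,216,928
Tax = $1,216,928 × 0.00568 = $6,912.15104

$6,912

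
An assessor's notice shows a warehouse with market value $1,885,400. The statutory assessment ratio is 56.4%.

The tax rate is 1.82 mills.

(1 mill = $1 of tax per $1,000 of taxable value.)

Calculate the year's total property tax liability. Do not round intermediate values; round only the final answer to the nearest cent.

$1,935.33

Assessed value = $1,885,400 × 0.564 = $1,063,365.6
Tax = $1,063,365.6 × 0.00182 = $1,935.325392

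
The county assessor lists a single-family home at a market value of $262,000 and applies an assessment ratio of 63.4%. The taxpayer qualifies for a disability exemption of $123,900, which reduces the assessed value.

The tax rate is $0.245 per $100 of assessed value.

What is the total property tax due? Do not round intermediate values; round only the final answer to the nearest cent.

Assessed value = $262,000 × 0.634 = $166,108
Taxable value = $166,108 − $123,900 = $42,208
Tax = $42,208 × 0.00245 = $103.4096

$103.41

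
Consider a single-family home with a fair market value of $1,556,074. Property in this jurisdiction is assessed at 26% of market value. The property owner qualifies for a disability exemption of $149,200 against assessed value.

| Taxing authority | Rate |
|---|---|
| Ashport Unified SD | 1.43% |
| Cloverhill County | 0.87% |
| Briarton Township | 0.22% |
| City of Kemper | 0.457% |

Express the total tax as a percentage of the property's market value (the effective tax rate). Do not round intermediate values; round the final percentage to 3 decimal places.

0.489%

Assessed value = $1,556,074 × 0.26 = $404,579.24
Taxable value = $404,579.24 − $149,200 = $255,379.24
Ashport Unified SD: $255,379.24 × 0.0143 = $3,651.923132
Cloverhill County: $255,379.24 × 0.0087 = $2,221.799388
Briarton Township: $255,379.24 × 0.0022 = $561.834328
City of Kemper: $255,379.24 × 0.00457 = $1,167.0831268
Total tax = $7,602.6399748
Effective rate = $7,602.6399748 ÷ $1,556,074 = 0.489% of market value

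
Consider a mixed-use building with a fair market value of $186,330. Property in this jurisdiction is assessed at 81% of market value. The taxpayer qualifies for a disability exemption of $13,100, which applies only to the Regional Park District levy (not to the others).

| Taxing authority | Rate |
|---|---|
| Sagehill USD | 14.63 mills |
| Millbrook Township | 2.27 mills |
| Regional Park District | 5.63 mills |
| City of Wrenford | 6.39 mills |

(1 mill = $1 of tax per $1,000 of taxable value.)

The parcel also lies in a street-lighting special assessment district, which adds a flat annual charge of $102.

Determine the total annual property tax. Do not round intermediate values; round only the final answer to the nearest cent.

Assessed value = $186,330 × 0.81 = $150,927.3
Sagehill USD: $150,927.3 × 0.01463 = $2,208.066399
Millbrook Township: $150,927.3 × 0.00227 = $342.604971
Regional Park District: ($150,927.3 − $13,100) × 0.00563 = $137,827.3 × 0.00563 = $775.967699
City of Wrenford: $150,927.3 × 0.00639 = $964.425447
Levies subtotal = $4,291.064516
Total = $4,291.064516 + $102 = $4,393.064516

$4,393.06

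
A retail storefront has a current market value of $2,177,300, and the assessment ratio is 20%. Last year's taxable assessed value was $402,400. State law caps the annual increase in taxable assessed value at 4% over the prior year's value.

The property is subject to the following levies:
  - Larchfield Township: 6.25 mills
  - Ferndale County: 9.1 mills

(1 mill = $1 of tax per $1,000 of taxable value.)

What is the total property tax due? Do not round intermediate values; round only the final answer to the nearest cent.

$6,423.91

Uncapped assessed value = $2,177,300 × 0.2 = $435,460
Cap limit = $402,400 × 1.04 = $418,496
Taxable assessed value = min($435,460, $418,496) = $418,496 (cap binds)
Larchfield Township: $418,496 × 0.00625 = $2,615.6
Ferndale County: $418,496 × 0.0091 = $3,808.3136
Total = $6,423.9136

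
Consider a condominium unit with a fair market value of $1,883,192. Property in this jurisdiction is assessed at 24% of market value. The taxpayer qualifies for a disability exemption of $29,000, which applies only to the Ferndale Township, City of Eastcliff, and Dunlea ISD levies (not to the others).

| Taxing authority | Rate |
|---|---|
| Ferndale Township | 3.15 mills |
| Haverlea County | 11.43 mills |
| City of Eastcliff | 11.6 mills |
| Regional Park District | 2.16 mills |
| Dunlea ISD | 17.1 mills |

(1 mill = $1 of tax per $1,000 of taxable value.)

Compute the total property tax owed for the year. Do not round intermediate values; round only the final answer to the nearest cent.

$19,613.69

Assessed value = $1,883,192 × 0.24 = $451,966.08
Ferndale Township: ($451,966.08 − $29,000) × 0.00315 = $422,966.08 × 0.00315 = $1,332.343152
Haverlea County: $451,966.08 × 0.01143 = $5,165.9722944
City of Eastcliff: ($451,966.08 − $29,000) × 0.0116 = $422,966.08 × 0.0116 = $4,906.406528
Regional Park District: $451,966.08 × 0.00216 = $976.2467328
Dunlea ISD: ($451,966.08 − $29,000) × 0.0171 = $422,966.08 × 0.0171 = $7,232.719968
Total = $19,613.6886752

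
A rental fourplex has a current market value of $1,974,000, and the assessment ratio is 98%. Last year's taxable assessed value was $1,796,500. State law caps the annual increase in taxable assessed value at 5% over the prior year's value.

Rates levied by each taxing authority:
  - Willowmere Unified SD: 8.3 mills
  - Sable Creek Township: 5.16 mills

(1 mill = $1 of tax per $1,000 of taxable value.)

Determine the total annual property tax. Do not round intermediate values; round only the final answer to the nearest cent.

Uncapped assessed value = $1,974,000 × 0.98 = $1,934,520
Cap limit = $1,796,500 × 1.05 = $1,886,325
Taxable assessed value = min($1,934,520, $1,886,325) = $1,886,325 (cap binds)
Willowmere Unified SD: $1,886,325 × 0.0083 = $15,656.4975
Sable Creek Township: $1,886,325 × 0.00516 = $9,733.437
Total = $25,389.9345

$25,389.93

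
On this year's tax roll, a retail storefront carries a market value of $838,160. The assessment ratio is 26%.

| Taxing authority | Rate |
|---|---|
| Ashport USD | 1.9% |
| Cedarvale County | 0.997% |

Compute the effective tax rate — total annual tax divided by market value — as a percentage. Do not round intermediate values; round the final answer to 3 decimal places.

Assessed value = $838,160 × 0.26 = $217,921.6
Ashport USD: $217,921.6 × 0.019 = $4,140.5104
Cedarvale County: $217,921.6 × 0.00997 = $2,172.678352
Total tax = $6,313.188752
Effective rate = $6,313.188752 ÷ $838,160 = 0.753% of market value

0.753%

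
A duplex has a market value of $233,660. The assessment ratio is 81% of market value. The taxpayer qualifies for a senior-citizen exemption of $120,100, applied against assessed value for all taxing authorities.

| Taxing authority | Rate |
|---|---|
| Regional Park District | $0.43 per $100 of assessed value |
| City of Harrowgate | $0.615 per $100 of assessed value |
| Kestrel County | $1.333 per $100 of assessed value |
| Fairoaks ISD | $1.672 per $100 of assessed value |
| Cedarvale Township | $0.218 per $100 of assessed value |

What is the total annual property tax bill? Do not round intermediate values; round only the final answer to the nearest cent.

$2,951.95

Assessed value = $233,660 × 0.81 = $189,264.6
Taxable value = $189,264.6 − $120,100 = $69,164.6
Regional Park District: $69,164.6 × 0.0043 = $297.40778
City of Harrowgate: $69,164.6 × 0.00615 = $425.36229
Kestrel County: $69,164.6 × 0.01333 = $921.964118
Fairoaks ISD: $69,164.6 × 0.01672 = $1,156.432112
Cedarvale Township: $69,164.6 × 0.00218 = $150.778828
Total = $297.40778 + $425.36229 + $921.964118 + $1,156.432112 + $150.778828 = $2,951.945128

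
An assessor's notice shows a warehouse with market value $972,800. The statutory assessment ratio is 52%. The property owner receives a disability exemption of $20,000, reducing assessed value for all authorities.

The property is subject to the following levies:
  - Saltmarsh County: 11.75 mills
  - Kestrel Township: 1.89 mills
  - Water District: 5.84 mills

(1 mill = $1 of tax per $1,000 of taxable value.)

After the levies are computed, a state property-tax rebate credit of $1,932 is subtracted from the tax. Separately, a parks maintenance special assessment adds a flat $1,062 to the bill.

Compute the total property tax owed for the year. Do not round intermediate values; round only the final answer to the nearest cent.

Assessed value = $972,800 × 0.52 = $505,856
Taxable value = $505,856 − $20,000 = $485,856
Saltmarsh County: $485,856 × 0.01175 = $5,708.808
Kestrel Township: $485,856 × 0.00189 = $918.26784
Water District: $485,856 × 0.00584 = $2,837.39904
Levies subtotal = $9,464.47488
After credit = $9,464.47488 − $1,932 = $7,532.47488
Total = $7,532.47488 + $1,062 = $8,594.47488

$8,594.47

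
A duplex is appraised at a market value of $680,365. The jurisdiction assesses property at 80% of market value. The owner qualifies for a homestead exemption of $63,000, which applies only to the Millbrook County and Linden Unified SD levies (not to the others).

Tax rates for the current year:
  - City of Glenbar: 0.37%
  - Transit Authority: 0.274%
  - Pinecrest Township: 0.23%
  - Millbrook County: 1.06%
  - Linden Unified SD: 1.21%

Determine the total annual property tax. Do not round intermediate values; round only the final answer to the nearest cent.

$15,682.44

Assessed value = $680,365 × 0.8 = $544,292
City of Glenbar: $544,292 × 0.0037 = $2,013.8804
Transit Authority: $544,292 × 0.00274 = $1,491.36008
Pinecrest Township: $544,292 × 0.0023 = $1,251.8716
Millbrook County: ($544,292 − $63,000) × 0.0106 = $481,292 × 0.0106 = $5,101.6952
Linden Unified SD: ($544,292 − $63,000) × 0.0121 = $481,292 × 0.0121 = $5,823.6332
Total = $15,682.44048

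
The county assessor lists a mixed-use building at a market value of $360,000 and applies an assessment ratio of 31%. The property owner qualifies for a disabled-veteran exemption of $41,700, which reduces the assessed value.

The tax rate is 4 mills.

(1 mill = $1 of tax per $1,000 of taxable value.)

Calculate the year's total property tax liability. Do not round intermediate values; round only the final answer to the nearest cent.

Assessed value = $360,000 × 0.31 = $111,600
Taxable value = $111,600 − $41,700 = $69,900
Tax = $69,900 × 0.004 = $279.6

$279.60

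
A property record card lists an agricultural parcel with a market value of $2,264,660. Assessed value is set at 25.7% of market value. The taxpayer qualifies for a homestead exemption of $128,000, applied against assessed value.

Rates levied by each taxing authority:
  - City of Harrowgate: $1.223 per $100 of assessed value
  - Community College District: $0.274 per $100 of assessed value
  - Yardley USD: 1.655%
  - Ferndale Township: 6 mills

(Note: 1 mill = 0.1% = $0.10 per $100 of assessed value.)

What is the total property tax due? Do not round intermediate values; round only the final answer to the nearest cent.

$17,034.74

Assessed value = $2,264,660 × 0.257 = $582,017.62
Taxable value = $582,017.62 − $128,000 = $454,017.62
City of Harrowgate: $454,017.62 × 0.01223 = $5,552.6354926
Community College District: $454,017.62 × 0.00274 = $1,244.0082788
Yardley USD: $454,017.62 × 0.01655 = $7,513.991611
Ferndale Township: $454,017.62 × 0.006 = $2,724.10572
Total = $17,034.7411024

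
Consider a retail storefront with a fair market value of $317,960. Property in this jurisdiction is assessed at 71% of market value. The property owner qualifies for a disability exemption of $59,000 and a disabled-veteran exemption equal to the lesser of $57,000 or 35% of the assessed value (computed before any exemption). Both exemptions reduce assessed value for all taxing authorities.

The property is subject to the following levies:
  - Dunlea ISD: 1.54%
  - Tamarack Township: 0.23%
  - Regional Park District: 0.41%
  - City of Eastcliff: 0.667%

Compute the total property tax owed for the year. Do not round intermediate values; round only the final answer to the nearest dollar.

Assessed value = $317,960 × 0.71 = $225,751.6
Disabled-veteran exemption = min($57,000, 35% × $225,751.6) = min($57,000, $79,013.06) = $57,000 (dollar cap binds)
Taxable value = $225,751.6 − $59,000 − $57,000 = $109,751.6
Dunlea ISD: $109,751.6 × 0.0154 = $1,690.17464
Tamarack Township: $109,751.6 × 0.0023 = $252.42868
Regional Park District: $109,751.6 × 0.0041 = $449.98156
City of Eastcliff: $109,751.6 × 0.00667 = $732.043172
Total = $3,124.628052

$3,125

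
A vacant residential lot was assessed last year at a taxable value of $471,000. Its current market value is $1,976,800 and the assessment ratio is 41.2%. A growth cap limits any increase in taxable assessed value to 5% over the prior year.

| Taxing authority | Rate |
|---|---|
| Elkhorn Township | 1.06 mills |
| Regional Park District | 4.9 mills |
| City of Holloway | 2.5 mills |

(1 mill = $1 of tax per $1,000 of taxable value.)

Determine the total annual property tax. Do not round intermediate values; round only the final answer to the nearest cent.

Uncapped assessed value = $1,976,800 × 0.412 = $814,441.6
Cap limit = $471,000 × 1.05 = $494,550
Taxable assessed value = min($814,441.6, $494,550) = $494,550 (cap binds)
Elkhorn Township: $494,550 × 0.00106 = $524.223
Regional Park District: $494,550 × 0.0049 = $2,423.295
City of Holloway: $494,550 × 0.0025 = $1,236.375
Total = $4,183.893

$4,183.89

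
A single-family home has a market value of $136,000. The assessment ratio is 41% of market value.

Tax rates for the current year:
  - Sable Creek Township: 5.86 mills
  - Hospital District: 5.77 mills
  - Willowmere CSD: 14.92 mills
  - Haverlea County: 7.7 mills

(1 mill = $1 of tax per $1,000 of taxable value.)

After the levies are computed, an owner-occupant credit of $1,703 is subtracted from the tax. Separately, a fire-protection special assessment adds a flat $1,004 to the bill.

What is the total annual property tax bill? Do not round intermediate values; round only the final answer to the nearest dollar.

$1,211

Assessed value = $136,000 × 0.41 = $55,760
Sable Creek Township: $55,760 × 0.00586 = $326.7536
Hospital District: $55,760 × 0.00577 = $321.7352
Willowmere CSD: $55,760 × 0.01492 = $831.9392
Haverlea County: $55,760 × 0.0077 = $429.352
Levies subtotal = $1,909.78
After credit = $1,909.78 − $1,703 = $206.78
Total = $206.78 + $1,004 = $1,210.78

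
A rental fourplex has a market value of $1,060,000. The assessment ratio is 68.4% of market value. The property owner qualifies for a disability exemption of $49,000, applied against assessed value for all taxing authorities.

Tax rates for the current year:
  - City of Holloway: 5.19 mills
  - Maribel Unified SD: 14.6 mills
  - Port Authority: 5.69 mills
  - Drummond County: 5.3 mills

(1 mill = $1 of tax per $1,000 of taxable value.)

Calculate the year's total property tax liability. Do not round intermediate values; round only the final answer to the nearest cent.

$20,808.51

Assessed value = $1,060,000 × 0.684 = $725,040
Taxable value = $725,040 − $49,000 = $676,040
City of Holloway: $676,040 × 0.00519 = $3,508.6476
Maribel Unified SD: $676,040 × 0.0146 = $9,870.184
Port Authority: $676,040 × 0.00569 = $3,846.6676
Drummond County: $676,040 × 0.0053 = $3,583.012
Total = $3,508.6476 + $9,870.184 + $3,846.6676 + $3,583.012 = $20,808.5112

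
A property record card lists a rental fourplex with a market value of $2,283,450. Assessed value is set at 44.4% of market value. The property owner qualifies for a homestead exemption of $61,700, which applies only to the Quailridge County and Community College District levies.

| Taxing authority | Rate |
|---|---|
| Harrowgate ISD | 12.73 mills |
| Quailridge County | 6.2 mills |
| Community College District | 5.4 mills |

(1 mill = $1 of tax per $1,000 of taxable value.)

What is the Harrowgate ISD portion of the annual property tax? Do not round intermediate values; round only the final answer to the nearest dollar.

Assessed value = $2,283,450 × 0.444 = $1,013,851.8
Harrowgate ISD taxable value = $1,013,851.8 (exemption does not apply)
Harrowgate ISD levy = $1,013,851.8 × 0.01273 = $12,906.333414

$12,906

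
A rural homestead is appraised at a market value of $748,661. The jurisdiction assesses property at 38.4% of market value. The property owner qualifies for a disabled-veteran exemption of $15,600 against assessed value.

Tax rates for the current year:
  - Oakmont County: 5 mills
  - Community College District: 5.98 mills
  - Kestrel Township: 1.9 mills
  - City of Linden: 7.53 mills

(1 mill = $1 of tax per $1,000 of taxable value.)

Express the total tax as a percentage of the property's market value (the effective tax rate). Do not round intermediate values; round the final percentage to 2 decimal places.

Assessed value = $748,661 × 0.384 = $287,485.824
Taxable value = $287,485.824 − $15,600 = $271,885.824
Oakmont County: $271,885.824 × 0.005 = $1,359.42912
Community College District: $271,885.824 × 0.00598 = $1,625.87722752
Kestrel Township: $271,885.824 × 0.0019 = $516.5830656
City of Linden: $271,885.824 × 0.00753 = $2,047.30025472
Total tax = $5,549.18966784
Effective rate = $5,549.18966784 ÷ $748,661 = 0.74% of market value

0.74%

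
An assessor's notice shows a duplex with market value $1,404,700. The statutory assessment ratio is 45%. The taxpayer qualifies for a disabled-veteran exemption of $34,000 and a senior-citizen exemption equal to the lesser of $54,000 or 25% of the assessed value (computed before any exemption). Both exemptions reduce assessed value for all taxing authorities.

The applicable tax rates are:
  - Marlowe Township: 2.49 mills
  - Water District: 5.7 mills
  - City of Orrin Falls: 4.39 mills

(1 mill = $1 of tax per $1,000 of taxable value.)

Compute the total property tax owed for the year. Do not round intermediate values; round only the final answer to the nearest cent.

Assessed value = $1,404,700 × 0.45 = $632,115
Senior-citizen exemption = min($54,000, 25% × $632,115) = min($54,000, $158,028.75) = $54,000 (dollar cap binds)
Taxable value = $632,115 − $34,000 − $54,000 = $544,115
Marlowe Township: $544,115 × 0.00249 = $1,354.84635
Water District: $544,115 × 0.0057 = $3,101.4555
City of Orrin Falls: $544,115 × 0.00439 = $2,388.66485
Total = $6,844.9667

$6,844.97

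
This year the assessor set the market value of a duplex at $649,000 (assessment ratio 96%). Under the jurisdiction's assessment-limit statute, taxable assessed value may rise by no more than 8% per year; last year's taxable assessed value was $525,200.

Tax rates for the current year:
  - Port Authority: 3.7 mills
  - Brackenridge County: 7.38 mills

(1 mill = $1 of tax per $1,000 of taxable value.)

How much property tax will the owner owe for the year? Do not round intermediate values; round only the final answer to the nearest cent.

$6,284.75

Uncapped assessed value = $649,000 × 0.96 = $623,040
Cap limit = $525,200 × 1.08 = $567,216
Taxable assessed value = min($623,040, $567,216) = $567,216 (cap binds)
Port Authority: $567,216 × 0.0037 = $2,098.6992
Brackenridge County: $567,216 × 0.00738 = $4,186.05408
Total = $6,284.75328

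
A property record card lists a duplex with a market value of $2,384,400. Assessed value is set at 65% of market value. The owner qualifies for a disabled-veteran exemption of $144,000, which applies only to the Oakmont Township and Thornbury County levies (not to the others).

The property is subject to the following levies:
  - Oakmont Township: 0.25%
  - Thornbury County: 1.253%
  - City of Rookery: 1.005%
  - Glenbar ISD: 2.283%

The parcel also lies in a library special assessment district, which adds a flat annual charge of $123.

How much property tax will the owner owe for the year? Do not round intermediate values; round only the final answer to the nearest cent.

$72,212.47

Assessed value = $2,384,400 × 0.65 = $1,549,860
Oakmont Township: ($1,549,860 − $144,000) × 0.0025 = $1,405,860 × 0.0025 = $3,514.65
Thornbury County: ($1,549,860 − $144,000) × 0.01253 = $1,405,860 × 0.01253 = $17,615.4258
City of Rookery: $1,549,860 × 0.01005 = $15,576.093
Glenbar ISD: $1,549,860 × 0.02283 = $35,383.3038
Levies subtotal = $72,089.4726
Total = $72,089.4726 + $123 = $72,212.4726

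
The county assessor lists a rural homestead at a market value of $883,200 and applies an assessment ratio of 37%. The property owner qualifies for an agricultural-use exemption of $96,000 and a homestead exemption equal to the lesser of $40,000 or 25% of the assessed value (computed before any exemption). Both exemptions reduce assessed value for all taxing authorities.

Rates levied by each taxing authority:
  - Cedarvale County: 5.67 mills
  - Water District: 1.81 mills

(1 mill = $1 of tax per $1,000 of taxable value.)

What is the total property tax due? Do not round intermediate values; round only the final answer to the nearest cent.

$1,427.06

Assessed value = $883,200 × 0.37 = $326,784
Homestead exemption = min($40,000, 25% × $326,784) = min($40,000, $81,696) = $40,000 (dollar cap binds)
Taxable value = $326,784 − $96,000 − $40,000 = $190,784
Cedarvale County: $190,784 × 0.00567 = $1,081.74528
Water District: $190,784 × 0.00181 = $345.31904
Total = $1,427.06432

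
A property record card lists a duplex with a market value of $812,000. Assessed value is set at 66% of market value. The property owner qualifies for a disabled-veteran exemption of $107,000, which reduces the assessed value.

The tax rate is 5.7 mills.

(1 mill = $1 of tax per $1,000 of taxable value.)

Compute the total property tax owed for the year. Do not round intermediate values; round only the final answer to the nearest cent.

$2,444.84

Assessed value = $812,000 × 0.66 = $535,920
Taxable value = $535,920 − $107,000 = $428,920
Tax = $428,920 × 0.0057 = $2,444.844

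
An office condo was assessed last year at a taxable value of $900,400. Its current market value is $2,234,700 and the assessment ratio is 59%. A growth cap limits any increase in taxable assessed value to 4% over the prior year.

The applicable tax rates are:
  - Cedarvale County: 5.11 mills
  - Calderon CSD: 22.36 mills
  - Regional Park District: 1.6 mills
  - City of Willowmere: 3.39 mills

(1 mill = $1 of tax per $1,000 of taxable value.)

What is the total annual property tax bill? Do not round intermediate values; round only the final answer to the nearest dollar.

Uncapped assessed value = $2,234,700 × 0.59 = $1,318,473
Cap limit = $900,400 × 1.04 = $936,416
Taxable assessed value = min($1,318,473, $936,416) = $936,416 (cap binds)
Cedarvale County: $936,416 × 0.00511 = $4,785.08576
Calderon CSD: $936,416 × 0.02236 = $20,938.26176
Regional Park District: $936,416 × 0.0016 = $1,498.2656
City of Willowmere: $936,416 × 0.00339 = $3,174.45024
Total = $30,396.06336

$30,396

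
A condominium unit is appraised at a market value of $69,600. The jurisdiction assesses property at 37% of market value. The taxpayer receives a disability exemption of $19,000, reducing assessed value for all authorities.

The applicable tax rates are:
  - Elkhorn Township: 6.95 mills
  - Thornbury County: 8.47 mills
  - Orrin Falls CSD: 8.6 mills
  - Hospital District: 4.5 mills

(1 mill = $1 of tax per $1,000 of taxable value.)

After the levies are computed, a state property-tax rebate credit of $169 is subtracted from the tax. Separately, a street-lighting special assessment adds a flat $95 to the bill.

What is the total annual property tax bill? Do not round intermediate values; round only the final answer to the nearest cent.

Assessed value = $69,600 × 0.37 = $25,752
Taxable value = $25,752 − $19,000 = $6,752
Elkhorn Township: $6,752 × 0.00695 = $46.9264
Thornbury County: $6,752 × 0.00847 = $57.18944
Orrin Falls CSD: $6,752 × 0.0086 = $58.0672
Hospital District: $6,752 × 0.0045 = $30.384
Levies subtotal = $192.56704
After credit = $192.56704 − $169 = $23.56704
Total = $23.56704 + $95 = $118.56704

$118.57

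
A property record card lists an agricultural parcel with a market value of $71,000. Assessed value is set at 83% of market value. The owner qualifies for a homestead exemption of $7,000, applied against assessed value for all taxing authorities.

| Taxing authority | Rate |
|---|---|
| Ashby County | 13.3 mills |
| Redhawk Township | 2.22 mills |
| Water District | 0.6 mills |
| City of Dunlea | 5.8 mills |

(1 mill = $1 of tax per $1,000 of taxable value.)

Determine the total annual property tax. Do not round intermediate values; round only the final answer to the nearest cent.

$1,138.31

Assessed value = $71,000 × 0.83 = $58,930
Taxable value = $58,930 − $7,000 = $51,930
Ashby County: $51,930 × 0.0133 = $690.669
Redhawk Township: $51,930 × 0.00222 = $115.2846
Water District: $51,930 × 0.0006 = $31.158
City of Dunlea: $51,930 × 0.0058 = $301.194
Total = $690.669 + $115.2846 + $31.158 + $301.194 = $1,138.3056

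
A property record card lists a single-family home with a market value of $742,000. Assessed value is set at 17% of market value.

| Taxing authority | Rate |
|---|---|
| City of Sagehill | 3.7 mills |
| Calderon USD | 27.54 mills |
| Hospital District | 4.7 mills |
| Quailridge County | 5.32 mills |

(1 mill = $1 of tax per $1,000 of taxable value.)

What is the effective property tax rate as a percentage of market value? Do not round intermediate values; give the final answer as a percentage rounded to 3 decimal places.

Assessed value = $742,000 × 0.17 = $126,140
City of Sagehill: $126,140 × 0.0037 = $466.718
Calderon USD: $126,140 × 0.02754 = $3,473.8956
Hospital District: $126,140 × 0.0047 = $592.858
Quailridge County: $126,140 × 0.00532 = $671.0648
Total tax = $5,204.5364
Effective rate = $5,204.5364 ÷ $742,000 = 0.701% of market value

0.701%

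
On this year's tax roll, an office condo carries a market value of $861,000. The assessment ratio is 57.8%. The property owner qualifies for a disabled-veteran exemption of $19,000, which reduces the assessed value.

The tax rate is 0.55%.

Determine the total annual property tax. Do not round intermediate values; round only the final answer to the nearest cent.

$2,632.62

Assessed value = $861,000 × 0.578 = $497,658
Taxable value = $497,658 − $19,000 = $478,658
Tax = $478,658 × 0.0055 = $2,632.619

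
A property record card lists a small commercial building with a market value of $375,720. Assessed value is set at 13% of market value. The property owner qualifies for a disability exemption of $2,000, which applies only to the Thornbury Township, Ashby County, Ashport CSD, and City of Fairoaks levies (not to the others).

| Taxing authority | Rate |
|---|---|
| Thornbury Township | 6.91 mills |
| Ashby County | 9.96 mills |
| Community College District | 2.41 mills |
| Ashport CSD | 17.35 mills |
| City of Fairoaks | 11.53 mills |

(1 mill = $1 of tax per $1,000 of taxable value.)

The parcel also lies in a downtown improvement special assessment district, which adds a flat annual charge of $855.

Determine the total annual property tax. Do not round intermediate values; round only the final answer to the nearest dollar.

$3,116

Assessed value = $375,720 × 0.13 = $48,843.6
Thornbury Township: ($48,843.6 − $2,000) × 0.00691 = $46,843.6 × 0.00691 = $323.689276
Ashby County: ($48,843.6 − $2,000) × 0.00996 = $46,843.6 × 0.00996 = $466.562256
Community College District: $48,843.6 × 0.00241 = $117.713076
Ashport CSD: ($48,843.6 − $2,000) × 0.01735 = $46,843.6 × 0.01735 = $812.73646
City of Fairoaks: ($48,843.6 − $2,000) × 0.01153 = $46,843.6 × 0.01153 = $540.106708
Levies subtotal = $2,260.807776
Total = $2,260.807776 + $855 = $3,115.807776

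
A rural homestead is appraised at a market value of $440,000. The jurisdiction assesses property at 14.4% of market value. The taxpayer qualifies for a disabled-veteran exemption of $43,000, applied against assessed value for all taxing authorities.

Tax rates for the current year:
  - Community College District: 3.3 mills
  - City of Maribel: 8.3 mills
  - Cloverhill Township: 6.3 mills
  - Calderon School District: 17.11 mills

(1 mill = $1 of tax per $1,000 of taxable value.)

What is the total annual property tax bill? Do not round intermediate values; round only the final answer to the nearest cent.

Assessed value = $440,000 × 0.144 = $63,360
Taxable value = $63,360 − $43,000 = $20,360
Community College District: $20,360 × 0.0033 = $67.188
City of Maribel: $20,360 × 0.0083 = $168.988
Cloverhill Township: $20,360 × 0.0063 = $128.268
Calderon School District: $20,360 × 0.01711 = $348.3596
Total = $67.188 + $168.988 + $128.268 + $348.3596 = $712.8036

$712.80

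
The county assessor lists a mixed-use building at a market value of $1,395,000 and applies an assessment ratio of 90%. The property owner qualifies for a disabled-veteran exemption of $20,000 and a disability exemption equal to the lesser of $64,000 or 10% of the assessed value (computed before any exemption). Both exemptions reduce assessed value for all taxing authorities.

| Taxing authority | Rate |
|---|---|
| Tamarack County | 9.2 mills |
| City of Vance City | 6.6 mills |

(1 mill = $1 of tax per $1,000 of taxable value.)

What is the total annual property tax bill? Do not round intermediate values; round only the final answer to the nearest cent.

$18,509.70

Assessed value = $1,395,000 × 0.9 = $1,255,500
Disability exemption = min($64,000, 10% × $1,255,500) = min($64,000, $125,550) = $64,000 (dollar cap binds)
Taxable value = $1,255,500 − $20,000 − $64,000 = $1,171,500
Tamarack County: $1,171,500 × 0.0092 = $10,777.8
City of Vance City: $1,171,500 × 0.0066 = $7,731.9
Total = $18,509.7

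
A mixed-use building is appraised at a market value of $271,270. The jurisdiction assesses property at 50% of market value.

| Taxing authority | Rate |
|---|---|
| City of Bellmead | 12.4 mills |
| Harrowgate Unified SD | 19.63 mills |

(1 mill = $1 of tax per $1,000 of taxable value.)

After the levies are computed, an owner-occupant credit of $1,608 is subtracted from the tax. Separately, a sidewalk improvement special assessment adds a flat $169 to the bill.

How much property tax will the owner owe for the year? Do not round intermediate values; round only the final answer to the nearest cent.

$2,905.39

Assessed value = $271,270 × 0.5 = $135,635
City of Bellmead: $135,635 × 0.0124 = $1,681.874
Harrowgate Unified SD: $135,635 × 0.01963 = $2,662.51505
Levies subtotal = $4,344.38905
After credit = $4,344.38905 − $1,608 = $2,736.38905
Total = $2,736.38905 + $169 = $2,905.38905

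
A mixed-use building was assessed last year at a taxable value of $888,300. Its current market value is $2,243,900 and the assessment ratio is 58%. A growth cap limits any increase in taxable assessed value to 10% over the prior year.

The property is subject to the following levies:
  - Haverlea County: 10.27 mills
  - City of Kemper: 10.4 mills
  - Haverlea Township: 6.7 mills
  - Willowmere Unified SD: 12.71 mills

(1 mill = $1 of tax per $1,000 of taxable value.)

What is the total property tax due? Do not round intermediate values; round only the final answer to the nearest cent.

$39,163.37

Uncapped assessed value = $2,243,900 × 0.58 = $1,301,462
Cap limit = $888,300 × 1.1 = $977,130
Taxable assessed value = min($1,301,462, $977,130) = $977,130 (cap binds)
Haverlea County: $977,130 × 0.01027 = $10,035.1251
City of Kemper: $977,130 × 0.0104 = $10,162.152
Haverlea Township: $977,130 × 0.0067 = $6,546.771
Willowmere Unified SD: $977,130 × 0.01271 = $12,419.3223
Total = $39,163.3704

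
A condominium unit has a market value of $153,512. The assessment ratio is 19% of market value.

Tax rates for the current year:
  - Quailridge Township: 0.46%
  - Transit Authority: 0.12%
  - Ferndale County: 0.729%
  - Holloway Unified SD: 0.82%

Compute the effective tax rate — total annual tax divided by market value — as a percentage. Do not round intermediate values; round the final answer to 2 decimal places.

0.40%

Assessed value = $153,512 × 0.19 = $29,167.28
Quailridge Township: $29,167.28 × 0.0046 = $134.169488
Transit Authority: $29,167.28 × 0.0012 = $35.000736
Ferndale County: $29,167.28 × 0.00729 = $212.6294712
Holloway Unified SD: $29,167.28 × 0.0082 = $239.171696
Total tax = $620.9713912
Effective rate = $620.9713912 ÷ $153,512 = 0.40% of market value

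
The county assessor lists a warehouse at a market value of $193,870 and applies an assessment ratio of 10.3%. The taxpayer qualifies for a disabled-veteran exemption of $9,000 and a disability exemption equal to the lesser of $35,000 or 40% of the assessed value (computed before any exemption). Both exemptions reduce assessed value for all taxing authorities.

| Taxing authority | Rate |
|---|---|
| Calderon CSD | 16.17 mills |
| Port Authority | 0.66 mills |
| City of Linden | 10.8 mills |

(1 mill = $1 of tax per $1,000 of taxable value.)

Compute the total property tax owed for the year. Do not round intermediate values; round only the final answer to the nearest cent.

Assessed value = $193,870 × 0.103 = $19,968.61
Disability exemption = min($35,000, 40% × $19,968.61) = min($35,000, $7,987.444) = $7,987.444 (percentage binds)
Taxable value = $19,968.61 − $9,000 − $7,987.444 = $2,981.166
Calderon CSD: $2,981.166 × 0.01617 = $48.20545422
Port Authority: $2,981.166 × 0.00066 = $1.96756956
City of Linden: $2,981.166 × 0.0108 = $32.1965928
Total = $82.36961658

$82.37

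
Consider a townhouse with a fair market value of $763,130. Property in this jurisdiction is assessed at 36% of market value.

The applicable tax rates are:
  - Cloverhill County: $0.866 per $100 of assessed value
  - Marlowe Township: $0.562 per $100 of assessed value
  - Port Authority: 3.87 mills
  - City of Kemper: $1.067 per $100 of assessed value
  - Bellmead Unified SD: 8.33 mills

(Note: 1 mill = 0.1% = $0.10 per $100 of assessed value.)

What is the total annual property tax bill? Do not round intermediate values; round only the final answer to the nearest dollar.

$10,206

Assessed value = $763,130 × 0.36 = $274,726.8
Cloverhill County: $274,726.8 × 0.00866 = $2,379.134088
Marlowe Township: $274,726.8 × 0.00562 = $1,543.964616
Port Authority: $274,726.8 × 0.00387 = $1,063.192716
City of Kemper: $274,726.8 × 0.01067 = $2,931.334956
Bellmead Unified SD: $274,726.8 × 0.00833 = $2,288.474244
Total = $10,206.10062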